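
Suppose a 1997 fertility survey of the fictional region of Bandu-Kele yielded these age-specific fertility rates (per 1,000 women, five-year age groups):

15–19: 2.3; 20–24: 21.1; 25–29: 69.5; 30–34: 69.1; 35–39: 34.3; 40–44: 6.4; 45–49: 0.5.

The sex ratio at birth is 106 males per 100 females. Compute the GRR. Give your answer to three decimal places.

Proportion female at birth = 100 / (100 + 106) = 0.48544.
Sum of ASFRs = 2.3 + 21.1 + 69.5 + 69.1 + 34.3 + 6.4 + 0.5 = 203.2
TFR = 5 × 203.2 / 1000 = 1.016
GRR = 0.48544 × 1.016 = 0.49321

0.493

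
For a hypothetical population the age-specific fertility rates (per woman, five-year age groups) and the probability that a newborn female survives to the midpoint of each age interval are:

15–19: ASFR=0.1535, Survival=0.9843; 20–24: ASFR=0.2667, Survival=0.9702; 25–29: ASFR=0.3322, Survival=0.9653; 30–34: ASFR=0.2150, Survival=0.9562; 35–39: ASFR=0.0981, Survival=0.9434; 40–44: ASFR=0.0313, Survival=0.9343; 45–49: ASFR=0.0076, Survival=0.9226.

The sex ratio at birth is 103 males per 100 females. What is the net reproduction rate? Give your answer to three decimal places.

2.623

Proportion female at birth = 100 / (100 + 103) = 0.49261.
Weighting each age-specific rate by interval width and survival:
  15–19: 5 × 0.1535 × 0.9843 = 0.75545
  20–24: 5 × 0.2667 × 0.9702 = 1.29376
  25–29: 5 × 0.3322 × 0.9653 = 1.60336
  30–34: 5 × 0.2150 × 0.9562 = 1.02792
  35–39: 5 × 0.0981 × 0.9434 = 0.46274
  40–44: 5 × 0.0313 × 0.9343 = 0.14622
  45–49: 5 × 0.0076 × 0.9226 = 0.03506
Sum = 5.32451
NRR = 0.49261 × 5.32451 = 2.62291
NRR > 1, so each generation more than replaces itself.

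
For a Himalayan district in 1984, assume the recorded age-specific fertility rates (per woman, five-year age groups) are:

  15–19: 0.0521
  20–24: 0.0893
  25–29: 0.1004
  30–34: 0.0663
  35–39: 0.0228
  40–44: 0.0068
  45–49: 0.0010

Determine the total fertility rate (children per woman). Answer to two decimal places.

Sum of ASFRs = 0.0521 + 0.0893 + 0.1004 + 0.0663 + 0.0228 + 0.0068 + 0.0010 = 0.3387
TFR = 5 × 0.3387 = 1.6935

1.69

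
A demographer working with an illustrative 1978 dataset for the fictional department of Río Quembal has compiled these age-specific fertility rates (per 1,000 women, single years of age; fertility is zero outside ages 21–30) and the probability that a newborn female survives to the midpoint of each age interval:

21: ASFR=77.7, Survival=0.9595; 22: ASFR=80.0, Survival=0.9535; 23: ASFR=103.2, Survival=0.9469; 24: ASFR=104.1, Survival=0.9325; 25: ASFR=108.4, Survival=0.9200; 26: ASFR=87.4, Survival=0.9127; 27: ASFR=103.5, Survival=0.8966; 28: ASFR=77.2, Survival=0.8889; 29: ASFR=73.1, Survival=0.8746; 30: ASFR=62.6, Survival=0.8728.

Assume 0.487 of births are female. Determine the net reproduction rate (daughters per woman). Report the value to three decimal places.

Proportion female at birth = 0.487.
Per-age-group product (1 × ASFR × survival probability):
  21: 1 × 77.7/1000 × 0.9595 = 0.07455
  22: 1 × 80.0/1000 × 0.9535 = 0.07628
  23: 1 × 103.2/1000 × 0.9469 = 0.09772
  24: 1 × 104.1/1000 × 0.9325 = 0.09707
  25: 1 × 108.4/1000 × 0.9200 = 0.09973
  26: 1 × 87.4/1000 × 0.9127 = 0.07977
  27: 1 × 103.5/1000 × 0.8966 = 0.09280
  28: 1 × 77.2/1000 × 0.8889 = 0.06862
  29: 1 × 73.1/1000 × 0.8746 = 0.06393
  30: 1 × 62.6/1000 × 0.8728 = 0.05464
Sum = 0.80511
NRR = 0.487 × 0.80511 = 0.39209

0.392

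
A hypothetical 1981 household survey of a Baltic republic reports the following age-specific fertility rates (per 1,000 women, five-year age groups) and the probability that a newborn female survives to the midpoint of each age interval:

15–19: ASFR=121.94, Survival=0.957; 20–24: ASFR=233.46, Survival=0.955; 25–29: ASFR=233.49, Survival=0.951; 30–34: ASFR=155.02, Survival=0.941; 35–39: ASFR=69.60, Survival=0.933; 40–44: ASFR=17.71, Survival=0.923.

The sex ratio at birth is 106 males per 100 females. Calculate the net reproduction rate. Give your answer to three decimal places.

1.915

Proportion female at birth = 100 / (100 + 106) = 0.48544.
Weighting each age-specific rate by interval width and survival:
  15–19: 5 × 121.94/1000 × 0.957 = 0.58348
  20–24: 5 × 233.46/1000 × 0.955 = 1.11477
  25–29: 5 × 233.49/1000 × 0.951 = 1.11024
  30–34: 5 × 155.02/1000 × 0.941 = 0.72937
  35–39: 5 × 69.60/1000 × 0.933 = 0.32468
  40–44: 5 × 17.71/1000 × 0.923 = 0.08173
Sum = 3.94427
NRR = 0.48544 × 3.94427 = 1.91471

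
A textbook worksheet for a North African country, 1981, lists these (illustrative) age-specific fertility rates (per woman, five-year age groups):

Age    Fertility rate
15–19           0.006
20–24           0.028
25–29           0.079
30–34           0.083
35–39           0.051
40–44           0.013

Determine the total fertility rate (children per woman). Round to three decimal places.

1.300

Sum of ASFRs = 0.006 + 0.028 + 0.079 + 0.083 + 0.051 + 0.013 = 0.260
TFR = 5 × 0.260 = 1.3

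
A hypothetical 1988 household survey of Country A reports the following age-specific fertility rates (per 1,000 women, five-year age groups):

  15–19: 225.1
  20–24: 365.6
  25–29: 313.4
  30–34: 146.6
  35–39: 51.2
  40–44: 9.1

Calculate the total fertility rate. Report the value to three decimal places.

Sum of ASFRs = 225.1 + 365.6 + 313.4 + 146.6 + 51.2 + 9.1 = 1111.0
TFR = 5 × 1111.0 / 1000 = 5.555

5.555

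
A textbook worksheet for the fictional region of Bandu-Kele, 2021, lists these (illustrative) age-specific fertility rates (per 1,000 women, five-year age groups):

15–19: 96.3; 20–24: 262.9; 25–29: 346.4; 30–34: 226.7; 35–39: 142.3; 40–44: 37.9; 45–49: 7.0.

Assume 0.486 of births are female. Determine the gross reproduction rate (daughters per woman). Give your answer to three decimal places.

2.720

Proportion female at birth = 0.486.
Sum of ASFRs = 96.3 + 262.9 + 346.4 + 226.7 + 142.3 + 37.9 + 7.0 = 1119.5
TFR = 5 × 1119.5 / 1000 = 5.5975
GRR = 0.486 × 5.5975 = 2.72039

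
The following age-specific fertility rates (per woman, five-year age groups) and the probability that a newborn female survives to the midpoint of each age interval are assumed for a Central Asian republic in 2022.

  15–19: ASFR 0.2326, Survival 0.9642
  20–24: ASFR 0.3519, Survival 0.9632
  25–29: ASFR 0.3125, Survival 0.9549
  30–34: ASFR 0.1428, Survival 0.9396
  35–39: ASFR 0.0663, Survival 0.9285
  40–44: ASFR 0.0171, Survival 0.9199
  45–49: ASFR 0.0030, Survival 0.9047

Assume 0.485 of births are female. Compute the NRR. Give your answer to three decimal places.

2.609

Proportion female at birth = 0.485.
Weighting each age-specific rate by interval width and survival:
  15–19: 5 × 0.2326 × 0.9642 = 1.12136
  20–24: 5 × 0.3519 × 0.9632 = 1.69475
  25–29: 5 × 0.3125 × 0.9549 = 1.49203
  30–34: 5 × 0.1428 × 0.9396 = 0.67087
  35–39: 5 × 0.0663 × 0.9285 = 0.30780
  40–44: 5 × 0.0171 × 0.9199 = 0.07865
  45–49: 5 × 0.0030 × 0.9047 = 0.01357
Sum = 5.37903
NRR = 0.485 × 5.37903 = 2.60883
NRR > 1, so each generation more than replaces itself.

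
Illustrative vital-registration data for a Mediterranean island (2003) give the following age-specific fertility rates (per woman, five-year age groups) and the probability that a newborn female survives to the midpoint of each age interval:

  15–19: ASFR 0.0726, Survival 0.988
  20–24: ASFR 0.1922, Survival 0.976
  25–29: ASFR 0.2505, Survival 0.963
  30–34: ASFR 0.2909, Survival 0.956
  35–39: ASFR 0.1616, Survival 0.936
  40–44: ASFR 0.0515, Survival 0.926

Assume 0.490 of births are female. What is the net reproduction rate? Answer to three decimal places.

Proportion female at birth = 0.490.
Per-age-group product (5 × ASFR × survival probability):
  15–19: 5 × 0.0726 × 0.988 = 0.35864
  20–24: 5 × 0.1922 × 0.976 = 0.93794
  25–29: 5 × 0.2505 × 0.963 = 1.20616
  30–34: 5 × 0.2909 × 0.956 = 1.39050
  35–39: 5 × 0.1616 × 0.936 = 0.75629
  40–44: 5 × 0.0515 × 0.926 = 0.23845
Sum = 4.88798
NRR = 0.490 × 4.88798 = 2.39511

2.395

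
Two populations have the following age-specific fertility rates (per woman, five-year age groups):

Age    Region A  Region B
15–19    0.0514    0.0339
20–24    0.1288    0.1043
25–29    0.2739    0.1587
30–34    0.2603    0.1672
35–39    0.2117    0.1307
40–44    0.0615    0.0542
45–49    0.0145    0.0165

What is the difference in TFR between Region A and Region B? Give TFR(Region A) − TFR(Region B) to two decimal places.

Region A:
  Sum of ASFRs = 0.0514 + 0.1288 + 0.2739 + 0.2603 + 0.2117 + 0.0615 + 0.0145 = 1.0021
  TFR = 5 × 1.0021 = 5.0105
Region B:
  Sum of ASFRs = 0.0339 + 0.1043 + 0.1587 + 0.1672 + 0.1307 + 0.0542 + 0.0165 = 0.6655
  TFR = 5 × 0.6655 = 3.3275
Difference = 5.0105 − 3.3275 = 1.683

1.68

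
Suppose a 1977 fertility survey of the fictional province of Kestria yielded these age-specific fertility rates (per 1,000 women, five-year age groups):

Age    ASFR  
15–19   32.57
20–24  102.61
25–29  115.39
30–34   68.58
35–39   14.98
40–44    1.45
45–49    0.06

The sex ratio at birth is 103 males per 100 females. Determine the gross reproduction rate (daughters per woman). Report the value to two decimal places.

Proportion female at birth = 100 / (100 + 103) = 0.49261.
Sum of ASFRs = 32.57 + 102.61 + 115.39 + 68.58 + 14.98 + 1.45 + 0.06 = 335.64
TFR = 5 × 335.64 / 1000 = 1.6782
GRR = 0.49261 × 1.6782 = 0.82670

0.83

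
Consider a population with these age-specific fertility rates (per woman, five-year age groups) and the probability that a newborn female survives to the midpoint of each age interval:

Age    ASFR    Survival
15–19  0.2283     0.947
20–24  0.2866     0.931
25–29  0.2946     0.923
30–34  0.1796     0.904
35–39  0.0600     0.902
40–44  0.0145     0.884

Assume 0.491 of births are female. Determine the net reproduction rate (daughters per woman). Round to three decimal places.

Proportion female at birth = 0.491.
Each age group contributes 5 × ASFR × survival:
  15–19: 5 × 0.2283 × 0.947 = 1.08100
  20–24: 5 × 0.2866 × 0.931 = 1.33412
  25–29: 5 × 0.2946 × 0.923 = 1.35958
  30–34: 5 × 0.1796 × 0.904 = 0.81179
  35–39: 5 × 0.0600 × 0.902 = 0.27060
  40–44: 5 × 0.0145 × 0.884 = 0.06409
Sum = 4.92118
NRR = 0.491 × 4.92118 = 2.41630
With NRR above 1 the population is above replacement fertility.

2.416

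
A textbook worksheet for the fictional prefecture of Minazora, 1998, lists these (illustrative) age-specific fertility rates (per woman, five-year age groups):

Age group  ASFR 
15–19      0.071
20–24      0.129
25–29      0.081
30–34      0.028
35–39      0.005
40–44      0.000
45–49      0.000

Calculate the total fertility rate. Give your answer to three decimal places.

Sum of ASFRs = 0.071 + 0.129 + 0.081 + 0.028 + 0.005 + 0.000 + 0.000 = 0.314
TFR = 5 × 0.314 = 1.57

1.570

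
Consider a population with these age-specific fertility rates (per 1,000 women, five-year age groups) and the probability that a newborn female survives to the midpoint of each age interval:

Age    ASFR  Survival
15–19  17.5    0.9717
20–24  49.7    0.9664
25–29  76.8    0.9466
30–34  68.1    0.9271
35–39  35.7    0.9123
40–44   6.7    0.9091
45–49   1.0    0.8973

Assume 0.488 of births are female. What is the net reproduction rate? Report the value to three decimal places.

Proportion female at birth = 0.488.
Per-age-group product (5 × ASFR × survival probability):
  15–19: 5 × 17.5/1000 × 0.9717 = 0.08502
  20–24: 5 × 49.7/1000 × 0.9664 = 0.24015
  25–29: 5 × 76.8/1000 × 0.9466 = 0.36349
  30–34: 5 × 68.1/1000 × 0.9271 = 0.31568
  35–39: 5 × 35.7/1000 × 0.9123 = 0.16285
  40–44: 5 × 6.7/1000 × 0.9091 = 0.03045
  45–49: 5 × 1.0/1000 × 0.8973 = 0.00449
Sum = 1.20213
NRR = 0.488 × 1.20213 = 0.58664

0.587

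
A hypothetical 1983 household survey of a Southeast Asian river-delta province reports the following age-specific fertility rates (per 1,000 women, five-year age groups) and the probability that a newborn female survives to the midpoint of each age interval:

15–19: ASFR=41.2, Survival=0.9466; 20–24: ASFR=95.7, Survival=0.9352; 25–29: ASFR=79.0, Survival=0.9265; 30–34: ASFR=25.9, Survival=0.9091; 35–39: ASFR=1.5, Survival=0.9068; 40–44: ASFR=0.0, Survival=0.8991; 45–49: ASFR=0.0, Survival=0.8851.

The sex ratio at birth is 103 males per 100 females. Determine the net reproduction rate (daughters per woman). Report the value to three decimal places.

0.558

Proportion female at birth = 100 / (100 + 103) = 0.49261.
Weighting each age-specific rate by interval width and survival:
  15–19: 5 × 41.2/1000 × 0.9466 = 0.19500
  20–24: 5 × 95.7/1000 × 0.9352 = 0.44749
  25–29: 5 × 79.0/1000 × 0.9265 = 0.36597
  30–34: 5 × 25.9/1000 × 0.9091 = 0.11773
  35–39: 5 × 1.5/1000 × 0.9068 = 0.00680
  40–44: 5 × 0.0/1000 × 0.8991 = 0.00000
  45–49: 5 × 0.0/1000 × 0.8851 = 0.00000
Sum = 1.13299
NRR = 0.49261 × 1.13299 = 0.55812
NRR < 1, so the cohort does not fully replace itself.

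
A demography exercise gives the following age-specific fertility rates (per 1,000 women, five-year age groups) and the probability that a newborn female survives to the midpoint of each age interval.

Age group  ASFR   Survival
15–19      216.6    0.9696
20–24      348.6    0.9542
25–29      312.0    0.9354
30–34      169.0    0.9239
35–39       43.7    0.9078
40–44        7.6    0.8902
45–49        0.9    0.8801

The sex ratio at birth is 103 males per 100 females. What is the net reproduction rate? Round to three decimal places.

Proportion female at birth = 100 / (100 + 103) = 0.49261.
Survival-weighted fertility by age (5·fₓ·Sₓ):
  15–19: 5 × 216.6/1000 × 0.9696 = 1.05008
  20–24: 5 × 348.6/1000 × 0.9542 = 1.66317
  25–29: 5 × 312.0/1000 × 0.9354 = 1.45922
  30–34: 5 × 169.0/1000 × 0.9239 = 0.78070
  35–39: 5 × 43.7/1000 × 0.9078 = 0.19835
  40–44: 5 × 7.6/1000 × 0.8902 = 0.03383
  45–49: 5 × 0.9/1000 × 0.8801 = 0.00396
Sum = 5.18931
NRR = 0.49261 × 5.18931 = 2.55631

2.556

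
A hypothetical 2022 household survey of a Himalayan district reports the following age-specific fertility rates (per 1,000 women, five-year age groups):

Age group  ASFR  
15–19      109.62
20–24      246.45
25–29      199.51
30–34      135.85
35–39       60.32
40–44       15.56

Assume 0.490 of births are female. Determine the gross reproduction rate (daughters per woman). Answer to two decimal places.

Proportion female at birth = 0.490.
Sum of ASFRs = 109.62 + 246.45 + 199.51 + 135.85 + 60.32 + 15.56 = 767.31
TFR = 5 × 767.31 / 1000 = 3.83655
GRR = 0.490 × 3.83655 = 1.87991

1.88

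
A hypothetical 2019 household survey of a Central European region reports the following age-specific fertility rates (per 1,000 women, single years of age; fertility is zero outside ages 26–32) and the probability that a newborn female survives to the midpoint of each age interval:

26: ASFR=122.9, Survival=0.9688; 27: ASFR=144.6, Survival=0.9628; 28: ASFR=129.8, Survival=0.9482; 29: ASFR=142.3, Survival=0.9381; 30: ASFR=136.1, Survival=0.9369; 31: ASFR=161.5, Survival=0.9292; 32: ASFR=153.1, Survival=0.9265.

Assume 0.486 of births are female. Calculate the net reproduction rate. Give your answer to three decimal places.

Proportion female at birth = 0.486.
Per-age-group product (1 × ASFR × survival probability):
  26: 1 × 122.9/1000 × 0.9688 = 0.11907
  27: 1 × 144.6/1000 × 0.9628 = 0.13922
  28: 1 × 129.8/1000 × 0.9482 = 0.12308
  29: 1 × 142.3/1000 × 0.9381 = 0.13349
  30: 1 × 136.1/1000 × 0.9369 = 0.12751
  31: 1 × 161.5/1000 × 0.9292 = 0.15007
  32: 1 × 153.1/1000 × 0.9265 = 0.14185
Sum = 0.93429
NRR = 0.486 × 0.93429 = 0.45406
An NRR under 1 implies long-run decline under these rates.

0.454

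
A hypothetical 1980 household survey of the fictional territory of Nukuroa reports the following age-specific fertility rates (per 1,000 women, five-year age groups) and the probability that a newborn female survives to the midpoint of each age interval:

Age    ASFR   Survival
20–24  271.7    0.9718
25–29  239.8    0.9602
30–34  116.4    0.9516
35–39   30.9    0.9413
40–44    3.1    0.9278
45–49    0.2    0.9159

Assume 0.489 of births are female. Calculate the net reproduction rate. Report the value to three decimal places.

Proportion female at birth = 0.489.
Survival-weighted fertility by age (5·fₓ·Sₓ):
  20–24: 5 × 271.7/1000 × 0.9718 = 1.32019
  25–29: 5 × 239.8/1000 × 0.9602 = 1.15128
  30–34: 5 × 116.4/1000 × 0.9516 = 0.55383
  35–39: 5 × 30.9/1000 × 0.9413 = 0.14543
  40–44: 5 × 3.1/1000 × 0.9278 = 0.01438
  45–49: 5 × 0.2/1000 × 0.9159 = 0.00092
Sum = 3.18603
NRR = 0.489 × 3.18603 = 1.55797

1.558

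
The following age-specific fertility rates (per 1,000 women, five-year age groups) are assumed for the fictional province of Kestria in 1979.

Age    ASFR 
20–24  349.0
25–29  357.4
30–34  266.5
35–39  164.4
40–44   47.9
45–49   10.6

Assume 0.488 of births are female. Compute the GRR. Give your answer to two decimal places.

Proportion female at birth = 0.488.
Sum of ASFRs = 349.0 + 357.4 + 266.5 + 164.4 + 47.9 + 10.6 = 1195.8
TFR = 5 × 1195.8 / 1000 = 5.979
GRR = 0.488 × 5.979 = 2.91775

2.92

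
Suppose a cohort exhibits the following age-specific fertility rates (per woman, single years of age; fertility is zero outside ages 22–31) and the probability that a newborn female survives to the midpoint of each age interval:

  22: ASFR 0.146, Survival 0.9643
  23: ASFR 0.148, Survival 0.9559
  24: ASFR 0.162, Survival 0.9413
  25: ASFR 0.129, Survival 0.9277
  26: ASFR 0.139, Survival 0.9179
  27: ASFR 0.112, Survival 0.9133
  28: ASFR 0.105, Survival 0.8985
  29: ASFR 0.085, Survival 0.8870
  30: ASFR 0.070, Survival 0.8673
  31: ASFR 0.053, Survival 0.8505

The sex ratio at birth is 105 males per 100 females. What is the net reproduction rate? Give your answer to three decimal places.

Proportion female at birth = 100 / (100 + 105) = 0.48780.
Per-age-group product (1 × ASFR × survival probability):
  22: 1 × 0.146 × 0.9643 = 0.14079
  23: 1 × 0.148 × 0.9559 = 0.14147
  24: 1 × 0.162 × 0.9413 = 0.15249
  25: 1 × 0.129 × 0.9277 = 0.11967
  26: 1 × 0.139 × 0.9179 = 0.12759
  27: 1 × 0.112 × 0.9133 = 0.10229
  28: 1 × 0.105 × 0.8985 = 0.09434
  29: 1 × 0.085 × 0.8870 = 0.07540
  30: 1 × 0.070 × 0.8673 = 0.06071
  31: 1 × 0.053 × 0.8505 = 0.04508
Sum = 1.05983
NRR = 0.48780 × 1.05983 = 0.51699
With NRR below 1 the population is below replacement fertility.

0.517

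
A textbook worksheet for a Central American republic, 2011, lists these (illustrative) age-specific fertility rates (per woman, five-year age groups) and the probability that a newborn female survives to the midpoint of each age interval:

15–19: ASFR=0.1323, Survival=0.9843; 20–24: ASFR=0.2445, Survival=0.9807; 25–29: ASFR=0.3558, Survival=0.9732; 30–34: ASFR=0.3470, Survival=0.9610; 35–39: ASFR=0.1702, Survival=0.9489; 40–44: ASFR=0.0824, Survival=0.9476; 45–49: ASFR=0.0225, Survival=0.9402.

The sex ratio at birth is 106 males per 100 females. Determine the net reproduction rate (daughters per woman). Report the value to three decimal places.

3.181

Proportion female at birth = 100 / (100 + 106) = 0.48544.
Weighting each age-specific rate by interval width and survival:
  15–19: 5 × 0.1323 × 0.9843 = 0.65111
  20–24: 5 × 0.2445 × 0.9807 = 1.19891
  25–29: 5 × 0.3558 × 0.9732 = 1.73132
  30–34: 5 × 0.3470 × 0.9610 = 1.66734
  35–39: 5 × 0.1702 × 0.9489 = 0.80751
  40–44: 5 × 0.0824 × 0.9476 = 0.39041
  45–49: 5 × 0.0225 × 0.9402 = 0.10577
Sum = 6.55237
NRR = 0.48544 × 6.55237 = 3.18078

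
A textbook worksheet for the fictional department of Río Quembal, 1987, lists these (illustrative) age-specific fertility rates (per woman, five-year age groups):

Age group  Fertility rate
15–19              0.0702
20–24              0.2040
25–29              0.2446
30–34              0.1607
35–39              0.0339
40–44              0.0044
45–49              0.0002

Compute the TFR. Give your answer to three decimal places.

3.590

Sum of ASFRs = 0.0702 + 0.2040 + 0.2446 + 0.1607 + 0.0339 + 0.0044 + 0.0002 = 0.7180
TFR = 5 × 0.7180 = 3.59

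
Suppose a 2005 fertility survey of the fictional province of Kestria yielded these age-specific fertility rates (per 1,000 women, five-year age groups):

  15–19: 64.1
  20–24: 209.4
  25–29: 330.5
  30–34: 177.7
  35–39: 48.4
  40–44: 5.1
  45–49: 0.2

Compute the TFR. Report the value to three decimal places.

4.177

Sum of ASFRs = 64.1 + 209.4 + 330.5 + 177.7 + 48.4 + 5.1 + 0.2 = 835.4
TFR = 5 × 835.4 / 1000 = 4.177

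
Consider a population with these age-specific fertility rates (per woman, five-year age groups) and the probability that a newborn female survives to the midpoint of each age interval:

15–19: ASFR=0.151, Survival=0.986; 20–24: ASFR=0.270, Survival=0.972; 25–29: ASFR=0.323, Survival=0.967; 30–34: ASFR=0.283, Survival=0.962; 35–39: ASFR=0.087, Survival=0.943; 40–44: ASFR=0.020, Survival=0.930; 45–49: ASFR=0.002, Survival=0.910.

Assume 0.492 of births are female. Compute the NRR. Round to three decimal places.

Proportion female at birth = 0.492.
Each age group contributes 5 × ASFR × survival:
  15–19: 5 × 0.151 × 0.986 = 0.74443
  20–24: 5 × 0.270 × 0.972 = 1.31220
  25–29: 5 × 0.323 × 0.967 = 1.56171
  30–34: 5 × 0.283 × 0.962 = 1.36123
  35–39: 5 × 0.087 × 0.943 = 0.41021
  40–44: 5 × 0.020 × 0.930 = 0.09300
  45–49: 5 × 0.002 × 0.910 = 0.00910
Sum = 5.49188
NRR = 0.492 × 5.49188 = 2.70200

2.702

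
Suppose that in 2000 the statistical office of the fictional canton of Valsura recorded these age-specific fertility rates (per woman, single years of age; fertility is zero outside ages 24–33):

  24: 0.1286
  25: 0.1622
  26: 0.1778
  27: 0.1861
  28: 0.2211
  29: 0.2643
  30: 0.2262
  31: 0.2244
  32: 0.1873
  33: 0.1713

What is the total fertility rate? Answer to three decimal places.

Sum of ASFRs = 0.1286 + 0.1622 + 0.1778 + 0.1861 + 0.2211 + 0.2643 + 0.2262 + 0.2244 + 0.1873 + 0.1713 = 1.9493
TFR = 1.9493

1.949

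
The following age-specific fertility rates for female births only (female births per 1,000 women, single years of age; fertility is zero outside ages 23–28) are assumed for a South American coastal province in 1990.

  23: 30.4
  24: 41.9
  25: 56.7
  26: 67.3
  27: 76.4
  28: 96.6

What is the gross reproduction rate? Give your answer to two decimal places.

Sum of female ASFRs = 30.4 + 41.9 + 56.7 + 67.3 + 76.4 + 96.6 = 369.3
GRR = 369.3 / 1000 = 0.3693

0.37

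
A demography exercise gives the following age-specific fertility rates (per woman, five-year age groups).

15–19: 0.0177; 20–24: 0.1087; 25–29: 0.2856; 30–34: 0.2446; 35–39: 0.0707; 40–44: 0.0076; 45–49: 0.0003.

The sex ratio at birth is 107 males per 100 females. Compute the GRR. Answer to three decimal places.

Proportion female at birth = 100 / (100 + 107) = 0.48309.
Sum of ASFRs = 0.0177 + 0.1087 + 0.2856 + 0.2446 + 0.0707 + 0.0076 + 0.0003 = 0.7352
TFR = 5 × 0.7352 = 3.676
GRR = 0.48309 × 3.676 = 1.77584

1.776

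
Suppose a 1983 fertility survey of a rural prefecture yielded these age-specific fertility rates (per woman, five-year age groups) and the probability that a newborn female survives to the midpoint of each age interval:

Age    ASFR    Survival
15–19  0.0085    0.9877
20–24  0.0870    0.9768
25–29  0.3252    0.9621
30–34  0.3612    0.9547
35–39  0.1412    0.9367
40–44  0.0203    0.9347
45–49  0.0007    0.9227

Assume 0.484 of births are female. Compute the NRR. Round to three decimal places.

2.185

Proportion female at birth = 0.484.
Per-age-group product (5 × ASFR × survival probability):
  15–19: 5 × 0.0085 × 0.9877 = 0.04198
  20–24: 5 × 0.0870 × 0.9768 = 0.42491
  25–29: 5 × 0.3252 × 0.9621 = 1.56437
  30–34: 5 × 0.3612 × 0.9547 = 1.72419
  35–39: 5 × 0.1412 × 0.9367 = 0.66131
  40–44: 5 × 0.0203 × 0.9347 = 0.09487
  45–49: 5 × 0.0007 × 0.9227 = 0.00323
Sum = 4.51486
NRR = 0.484 × 4.51486 = 2.18519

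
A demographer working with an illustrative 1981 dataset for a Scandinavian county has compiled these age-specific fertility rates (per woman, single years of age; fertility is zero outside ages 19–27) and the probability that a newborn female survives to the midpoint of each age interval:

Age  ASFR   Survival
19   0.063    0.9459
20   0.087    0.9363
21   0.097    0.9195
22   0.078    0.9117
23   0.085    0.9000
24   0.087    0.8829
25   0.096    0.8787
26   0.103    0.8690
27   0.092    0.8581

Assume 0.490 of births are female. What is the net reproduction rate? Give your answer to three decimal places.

Proportion female at birth = 0.490.
Weighting each age-specific rate by interval width and survival:
  19: 1 × 0.063 × 0.9459 = 0.05959
  20: 1 × 0.087 × 0.9363 = 0.08146
  21: 1 × 0.097 × 0.9195 = 0.08919
  22: 1 × 0.078 × 0.9117 = 0.07111
  23: 1 × 0.085 × 0.9000 = 0.07650
  24: 1 × 0.087 × 0.8829 = 0.07681
  25: 1 × 0.096 × 0.8787 = 0.08436
  26: 1 × 0.103 × 0.8690 = 0.08951
  27: 1 × 0.092 × 0.8581 = 0.07895
Sum = 0.70748
NRR = 0.490 × 0.70748 = 0.34667

0.347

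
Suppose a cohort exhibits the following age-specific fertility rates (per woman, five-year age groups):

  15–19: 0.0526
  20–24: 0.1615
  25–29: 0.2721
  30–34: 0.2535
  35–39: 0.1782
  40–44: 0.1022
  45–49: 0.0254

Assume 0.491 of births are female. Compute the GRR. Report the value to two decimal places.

2.57

Proportion female at birth = 0.491.
Sum of ASFRs = 0.0526 + 0.1615 + 0.2721 + 0.2535 + 0.1782 + 0.1022 + 0.0254 = 1.0455
TFR = 5 × 1.0455 = 5.2275
GRR = 0.491 × 5.2275 = 2.56670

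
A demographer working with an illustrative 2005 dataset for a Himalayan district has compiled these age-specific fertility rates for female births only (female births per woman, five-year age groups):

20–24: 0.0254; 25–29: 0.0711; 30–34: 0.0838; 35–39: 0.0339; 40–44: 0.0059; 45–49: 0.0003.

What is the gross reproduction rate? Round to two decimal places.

1.10

Sum of female ASFRs = 0.0254 + 0.0711 + 0.0838 + 0.0339 + 0.0059 + 0.0003 = 0.2204
GRR = 5 × 0.2204 = 1.102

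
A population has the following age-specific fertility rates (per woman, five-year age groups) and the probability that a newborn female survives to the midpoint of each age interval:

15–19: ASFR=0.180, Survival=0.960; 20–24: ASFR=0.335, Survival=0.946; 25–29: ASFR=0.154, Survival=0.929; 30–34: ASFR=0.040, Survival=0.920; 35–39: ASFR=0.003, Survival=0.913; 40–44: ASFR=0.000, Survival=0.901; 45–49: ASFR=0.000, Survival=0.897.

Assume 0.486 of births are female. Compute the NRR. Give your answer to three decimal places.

1.634

Proportion female at birth = 0.486.
Each age group contributes 5 × ASFR × survival:
  15–19: 5 × 0.180 × 0.960 = 0.86400
  20–24: 5 × 0.335 × 0.946 = 1.58455
  25–29: 5 × 0.154 × 0.929 = 0.71533
  30–34: 5 × 0.040 × 0.920 = 0.18400
  35–39: 5 × 0.003 × 0.913 = 0.01370
  40–44: 5 × 0.000 × 0.901 = 0.00000
  45–49: 5 × 0.000 × 0.897 = 0.00000
Sum = 3.36158
NRR = 0.486 × 3.36158 = 1.63373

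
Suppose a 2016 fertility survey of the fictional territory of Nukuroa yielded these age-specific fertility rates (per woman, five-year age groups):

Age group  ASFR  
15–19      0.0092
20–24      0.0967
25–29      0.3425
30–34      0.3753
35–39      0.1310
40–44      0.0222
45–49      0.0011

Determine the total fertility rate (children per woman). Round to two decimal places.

4.89

Sum of ASFRs = 0.0092 + 0.0967 + 0.3425 + 0.3753 + 0.1310 + 0.0222 + 0.0011 = 0.9780
TFR = 5 × 0.9780 = 4.89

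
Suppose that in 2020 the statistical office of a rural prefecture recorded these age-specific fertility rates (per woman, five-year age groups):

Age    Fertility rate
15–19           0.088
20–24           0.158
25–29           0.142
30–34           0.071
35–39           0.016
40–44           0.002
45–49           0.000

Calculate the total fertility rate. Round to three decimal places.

Sum of ASFRs = 0.088 + 0.158 + 0.142 + 0.071 + 0.016 + 0.002 + 0.000 = 0.477
TFR = 5 × 0.477 = 2.385

2.385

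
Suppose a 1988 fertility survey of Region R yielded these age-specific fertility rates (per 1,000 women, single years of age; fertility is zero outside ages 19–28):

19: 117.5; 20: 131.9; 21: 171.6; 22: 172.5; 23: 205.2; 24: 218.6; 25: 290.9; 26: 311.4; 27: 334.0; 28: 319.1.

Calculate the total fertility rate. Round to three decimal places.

Sum of ASFRs = 117.5 + 131.9 + 171.6 + 172.5 + 205.2 + 218.6 + 290.9 + 311.4 + 334.0 + 319.1 = 2272.7
TFR = 2272.7 / 1000 = 2.2727

2.273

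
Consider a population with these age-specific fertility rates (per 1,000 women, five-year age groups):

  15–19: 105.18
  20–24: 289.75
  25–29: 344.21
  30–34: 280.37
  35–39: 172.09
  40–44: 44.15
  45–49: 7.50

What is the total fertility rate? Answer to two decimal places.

Sum of ASFRs = 105.18 + 289.75 + 344.21 + 280.37 + 172.09 + 44.15 + 7.50 = 1243.25
TFR = 5 × 1243.25 / 1000 = 6.21625

6.22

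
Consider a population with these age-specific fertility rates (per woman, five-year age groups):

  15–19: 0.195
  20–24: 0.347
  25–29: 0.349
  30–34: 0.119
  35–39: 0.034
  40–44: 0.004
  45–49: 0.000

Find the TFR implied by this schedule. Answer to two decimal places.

5.24

Sum of ASFRs = 0.195 + 0.347 + 0.349 + 0.119 + 0.034 + 0.004 + 0.000 = 1.048
TFR = 5 × 1.048 = 5.24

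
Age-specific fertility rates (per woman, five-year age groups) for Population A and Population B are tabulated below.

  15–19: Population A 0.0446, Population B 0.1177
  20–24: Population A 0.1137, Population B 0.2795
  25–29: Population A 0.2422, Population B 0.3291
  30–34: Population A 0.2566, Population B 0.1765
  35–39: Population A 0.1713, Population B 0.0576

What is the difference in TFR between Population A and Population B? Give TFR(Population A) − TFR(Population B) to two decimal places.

Population A:
  Sum of ASFRs = 0.0446 + 0.1137 + 0.2422 + 0.2566 + 0.1713 = 0.8284
  TFR = 5 × 0.8284 = 4.142
Population B:
  Sum of ASFRs = 0.1177 + 0.2795 + 0.3291 + 0.1765 + 0.0576 = 0.9604
  TFR = 5 × 0.9604 = 4.802
Difference = 4.142 − 4.802 = -0.66

-0.66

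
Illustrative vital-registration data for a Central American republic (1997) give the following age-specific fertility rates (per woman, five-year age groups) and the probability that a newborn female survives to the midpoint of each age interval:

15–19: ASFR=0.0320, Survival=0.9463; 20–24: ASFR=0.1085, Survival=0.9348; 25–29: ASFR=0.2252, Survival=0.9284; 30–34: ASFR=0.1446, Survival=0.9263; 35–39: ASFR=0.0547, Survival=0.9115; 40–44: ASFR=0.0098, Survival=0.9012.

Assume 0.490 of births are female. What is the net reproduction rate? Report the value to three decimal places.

1.307

Proportion female at birth = 0.490.
Each age group contributes 5 × ASFR × survival:
  15–19: 5 × 0.0320 × 0.9463 = 0.15141
  20–24: 5 × 0.1085 × 0.9348 = 0.50713
  25–29: 5 × 0.2252 × 0.9284 = 1.04538
  30–34: 5 × 0.1446 × 0.9263 = 0.66971
  35–39: 5 × 0.0547 × 0.9115 = 0.24930
  40–44: 5 × 0.0098 × 0.9012 = 0.04416
Sum = 2.66709
NRR = 0.490 × 2.66709 = 1.30687
With NRR above 1 the population is above replacement fertility.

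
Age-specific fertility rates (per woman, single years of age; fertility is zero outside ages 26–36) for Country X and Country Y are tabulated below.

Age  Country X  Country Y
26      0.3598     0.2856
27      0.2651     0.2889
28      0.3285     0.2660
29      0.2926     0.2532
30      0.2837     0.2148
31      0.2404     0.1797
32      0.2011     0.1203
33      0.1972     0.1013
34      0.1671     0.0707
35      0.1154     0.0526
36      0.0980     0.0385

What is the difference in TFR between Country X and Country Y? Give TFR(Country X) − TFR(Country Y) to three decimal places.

Country X:
  Sum of ASFRs = 0.3598 + 0.2651 + 0.3285 + 0.2926 + 0.2837 + 0.2404 + 0.2011 + 0.1972 + 0.1671 + 0.1154 + 0.0980 = 2.5489
  TFR = 2.5489
Country Y:
  Sum of ASFRs = 0.2856 + 0.2889 + 0.2660 + 0.2532 + 0.2148 + 0.1797 + 0.1203 + 0.1013 + 0.0707 + 0.0526 + 0.0385 = 1.8716
  TFR = 1.8716
Difference = 2.5489 − 1.8716 = 0.6773

0.677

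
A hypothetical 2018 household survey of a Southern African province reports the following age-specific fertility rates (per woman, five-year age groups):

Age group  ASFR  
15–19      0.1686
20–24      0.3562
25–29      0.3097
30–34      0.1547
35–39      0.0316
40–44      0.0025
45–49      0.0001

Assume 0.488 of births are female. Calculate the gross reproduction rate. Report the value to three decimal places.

2.497

Proportion female at birth = 0.488.
Sum of ASFRs = 0.1686 + 0.3562 + 0.3097 + 0.1547 + 0.0316 + 0.0025 + 0.0001 = 1.0234
TFR = 5 × 1.0234 = 5.117
GRR = 0.488 × 5.117 = 2.49710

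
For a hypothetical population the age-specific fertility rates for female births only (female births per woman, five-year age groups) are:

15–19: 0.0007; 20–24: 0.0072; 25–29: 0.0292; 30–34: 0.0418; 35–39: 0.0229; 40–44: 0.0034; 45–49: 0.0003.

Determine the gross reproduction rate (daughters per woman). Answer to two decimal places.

0.53

Sum of female ASFRs = 0.0007 + 0.0072 + 0.0292 + 0.0418 + 0.0229 + 0.0034 + 0.0003 = 0.1055
GRR = 5 × 0.1055 = 0.5275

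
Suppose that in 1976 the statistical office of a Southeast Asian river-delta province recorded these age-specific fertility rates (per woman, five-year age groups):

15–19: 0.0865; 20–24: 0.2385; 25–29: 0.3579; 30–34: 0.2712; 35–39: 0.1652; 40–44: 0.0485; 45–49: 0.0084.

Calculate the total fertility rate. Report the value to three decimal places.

Sum of ASFRs = 0.0865 + 0.2385 + 0.3579 + 0.2712 + 0.1652 + 0.0485 + 0.0084 = 1.1762
TFR = 5 × 1.1762 = 5.881

5.881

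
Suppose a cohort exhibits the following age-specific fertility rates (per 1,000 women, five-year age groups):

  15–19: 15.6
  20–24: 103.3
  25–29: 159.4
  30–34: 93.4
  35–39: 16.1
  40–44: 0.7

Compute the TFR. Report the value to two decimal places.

Sum of ASFRs = 15.6 + 103.3 + 159.4 + 93.4 + 16.1 + 0.7 = 388.5
TFR = 5 × 388.5 / 1000 = 1.9425

1.94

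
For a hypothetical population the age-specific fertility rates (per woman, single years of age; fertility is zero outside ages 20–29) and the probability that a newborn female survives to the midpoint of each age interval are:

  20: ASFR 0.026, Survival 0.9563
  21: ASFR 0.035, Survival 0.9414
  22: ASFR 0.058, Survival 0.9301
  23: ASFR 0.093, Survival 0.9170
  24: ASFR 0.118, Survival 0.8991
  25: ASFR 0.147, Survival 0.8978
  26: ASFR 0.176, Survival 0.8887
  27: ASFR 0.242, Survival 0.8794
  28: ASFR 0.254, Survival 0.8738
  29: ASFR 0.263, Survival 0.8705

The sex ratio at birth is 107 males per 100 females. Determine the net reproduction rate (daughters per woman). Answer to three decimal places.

0.606

Proportion female at birth = 100 / (100 + 107) = 0.48309.
Per-age-group product (1 × ASFR × survival probability):
  20: 1 × 0.026 × 0.9563 = 0.02486
  21: 1 × 0.035 × 0.9414 = 0.03295
  22: 1 × 0.058 × 0.9301 = 0.05395
  23: 1 × 0.093 × 0.9170 = 0.08528
  24: 1 × 0.118 × 0.8991 = 0.10609
  25: 1 × 0.147 × 0.8978 = 0.13198
  26: 1 × 0.176 × 0.8887 = 0.15641
  27: 1 × 0.242 × 0.8794 = 0.21281
  28: 1 × 0.254 × 0.8738 = 0.22195
  29: 1 × 0.263 × 0.8705 = 0.22894
Sum = 1.25522
NRR = 0.48309 × 1.25522 = 0.60638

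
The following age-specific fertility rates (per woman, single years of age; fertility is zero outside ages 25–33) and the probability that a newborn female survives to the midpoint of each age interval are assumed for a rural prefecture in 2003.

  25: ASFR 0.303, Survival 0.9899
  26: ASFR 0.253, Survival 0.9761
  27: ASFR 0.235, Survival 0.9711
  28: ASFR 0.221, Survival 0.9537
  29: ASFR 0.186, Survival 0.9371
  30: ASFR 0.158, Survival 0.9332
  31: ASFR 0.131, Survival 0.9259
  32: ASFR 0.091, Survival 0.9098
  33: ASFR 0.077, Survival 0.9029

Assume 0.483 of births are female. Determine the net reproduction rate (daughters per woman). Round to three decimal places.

0.764

Proportion female at birth = 0.483.
Per-age-group product (1 × ASFR × survival probability):
  25: 1 × 0.303 × 0.9899 = 0.29994
  26: 1 × 0.253 × 0.9761 = 0.24695
  27: 1 × 0.235 × 0.9711 = 0.22821
  28: 1 × 0.221 × 0.9537 = 0.21077
  29: 1 × 0.186 × 0.9371 = 0.17430
  30: 1 × 0.158 × 0.9332 = 0.14745
  31: 1 × 0.131 × 0.9259 = 0.12129
  32: 1 × 0.091 × 0.9098 = 0.08279
  33: 1 × 0.077 × 0.9029 = 0.06952
Sum = 1.58122
NRR = 0.483 × 1.58122 = 0.76373
With NRR below 1 the population is below replacement fertility.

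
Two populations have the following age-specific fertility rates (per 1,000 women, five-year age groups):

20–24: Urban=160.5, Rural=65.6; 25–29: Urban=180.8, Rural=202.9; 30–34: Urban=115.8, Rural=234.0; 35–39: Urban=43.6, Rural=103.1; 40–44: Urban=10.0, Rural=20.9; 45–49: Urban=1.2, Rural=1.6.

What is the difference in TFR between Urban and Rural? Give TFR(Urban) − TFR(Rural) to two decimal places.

Urban:
  Sum of ASFRs = 160.5 + 180.8 + 115.8 + 43.6 + 10.0 + 1.2 = 511.9
  TFR = 5 × 511.9 / 1000 = 2.5595
Rural:
  Sum of ASFRs = 65.6 + 202.9 + 234.0 + 103.1 + 20.9 + 1.6 = 628.1
  TFR = 5 × 628.1 / 1000 = 3.1405
Difference = 2.5595 − 3.1405 = -0.581

-0.58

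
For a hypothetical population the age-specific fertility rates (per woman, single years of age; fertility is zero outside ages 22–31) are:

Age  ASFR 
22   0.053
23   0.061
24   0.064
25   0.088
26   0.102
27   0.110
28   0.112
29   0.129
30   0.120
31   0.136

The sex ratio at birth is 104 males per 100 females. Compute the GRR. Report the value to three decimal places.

0.478

Proportion female at birth = 100 / (100 + 104) = 0.49020.
Sum of ASFRs = 0.053 + 0.061 + 0.064 + 0.088 + 0.102 + 0.110 + 0.112 + 0.129 + 0.120 + 0.136 = 0.975
TFR = 0.975
GRR = 0.49020 × 0.975 = 0.47795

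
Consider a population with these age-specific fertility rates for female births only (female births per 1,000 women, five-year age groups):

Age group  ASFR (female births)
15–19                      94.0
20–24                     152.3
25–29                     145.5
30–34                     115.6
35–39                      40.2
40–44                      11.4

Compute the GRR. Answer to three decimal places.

Sum of female ASFRs = 94.0 + 152.3 + 145.5 + 115.6 + 40.2 + 11.4 = 559.0
GRR = 5 × 559.0 / 1000 = 2.795

2.795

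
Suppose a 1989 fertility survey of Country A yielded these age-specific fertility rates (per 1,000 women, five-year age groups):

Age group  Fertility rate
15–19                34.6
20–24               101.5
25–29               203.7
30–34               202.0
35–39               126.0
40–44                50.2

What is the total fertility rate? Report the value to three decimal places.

Sum of ASFRs = 34.6 + 101.5 + 203.7 + 202.0 + 126.0 + 50.2 = 718.0
TFR = 5 × 718.0 / 1000 = 3.59

3.590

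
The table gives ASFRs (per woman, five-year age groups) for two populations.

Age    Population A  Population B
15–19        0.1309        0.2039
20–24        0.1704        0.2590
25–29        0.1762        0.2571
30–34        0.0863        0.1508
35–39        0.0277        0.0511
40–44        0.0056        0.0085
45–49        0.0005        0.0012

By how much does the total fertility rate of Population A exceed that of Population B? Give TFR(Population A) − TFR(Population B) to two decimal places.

-1.67

Population A:
  Sum of ASFRs = 0.1309 + 0.1704 + 0.1762 + 0.0863 + 0.0277 + 0.0056 + 0.0005 = 0.5976
  TFR = 5 × 0.5976 = 2.988
Population B:
  Sum of ASFRs = 0.2039 + 0.2590 + 0.2571 + 0.1508 + 0.0511 + 0.0085 + 0.0012 = 0.9316
  TFR = 5 × 0.9316 = 4.658
Difference = 2.988 − 4.658 = -1.67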